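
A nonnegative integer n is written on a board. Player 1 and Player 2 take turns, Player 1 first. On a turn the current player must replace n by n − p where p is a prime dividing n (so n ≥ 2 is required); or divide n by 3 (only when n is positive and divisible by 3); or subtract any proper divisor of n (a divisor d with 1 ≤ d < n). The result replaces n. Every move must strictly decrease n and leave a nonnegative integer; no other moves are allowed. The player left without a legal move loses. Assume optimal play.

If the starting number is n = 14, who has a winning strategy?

Label each position W (a win for the player to move) or L (a loss). A position with no legal move is L; any other position is W exactly when some move reaches an L, and L when every move reaches a W.
n=0: no move → L
n=1: no move → L
n=2: reaches L-position 0 → W
n=3: reaches L-position 0 → W
n=4: only reaches 2(W), 3(W), all W → L
n=5: reaches L-position 0 → W
n=6: reaches L-position 4 → W
n=7: reaches L-position 0 → W
n=8: reaches L-position 4 → W
n=9: only reaches 3(W), 6(W), 8(W), all W → L
n=10: reaches L-position 9 → W
n=11: reaches L-position 0 → W
n=12: reaches L-position 4 → W
n=13: reaches L-position 0 → W
n=14: only reaches 7(W), 12(W), 13(W), all W → L
Every move from 14 reaches a W position, so the mover loses.

Player 2 wins.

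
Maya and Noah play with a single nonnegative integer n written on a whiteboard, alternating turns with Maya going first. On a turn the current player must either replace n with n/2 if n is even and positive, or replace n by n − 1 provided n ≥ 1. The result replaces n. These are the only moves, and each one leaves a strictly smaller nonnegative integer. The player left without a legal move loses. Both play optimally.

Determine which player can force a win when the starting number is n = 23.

Noah wins.

Build the W/L table. Terminal = L. A non-terminal position is W if it has a move to some L; otherwise it is L.
n=0: no move → L
n=1: →0(L), so W
n=2: →1(W) only, which is W, so L
n=3: →2(L), so W
n=4: →2(L), so W
n=5: →4(W) only, which is W, so L
n=6: →5(L), so W
n=7: →6(W) only, which is W, so L
n=8: →7(L), so W
n=9: →8(W) only, which is W, so L
n=10: →5(L), so W
n=11: →10(W) only, which is W, so L
n=12: →11(L), so W
n=13: →12(W) only, which is W, so L
n=14: →7(L), so W
n=15: →14(W) only, which is W, so L
n=16: →15(L), so W
n=17: →16(W) only, which is W, so L
n=18: →9(L), so W
n=19: →18(W) only, which is W, so L
n=20: →19(L), so W
n=21: →20(W) only, which is W, so L
n=22: →11(L), so W
n=23: →22(W) only, which is W, so L
The starting position 23 is L: whatever Maya does, the opponent receives a W position.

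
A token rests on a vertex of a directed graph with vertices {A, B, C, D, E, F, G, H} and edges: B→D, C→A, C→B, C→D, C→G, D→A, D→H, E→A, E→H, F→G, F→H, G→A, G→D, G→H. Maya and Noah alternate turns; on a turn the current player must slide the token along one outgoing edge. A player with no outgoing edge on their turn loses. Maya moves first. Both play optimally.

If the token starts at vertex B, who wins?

Build the W/L table. Terminal = L. A non-terminal position is W if it has a move to some L; otherwise it is L.
Every edge goes from a vertex to one that appears earlier in the order A, H, D, E, G, F, B, C, so processing vertices in that order labels each vertex after all of its successors.
A: no outgoing edge → L
H: no outgoing edge → L
D: can move to H, which is L ⇒ W
E: can move to H, which is L ⇒ W
G: can move to H, which is L ⇒ W
F: can move to H, which is L ⇒ W
B: the only move is to D(W), a W ⇒ L
C: can move to B, which is L ⇒ W
Every move from B reaches a W position, so the mover loses.

Noah wins.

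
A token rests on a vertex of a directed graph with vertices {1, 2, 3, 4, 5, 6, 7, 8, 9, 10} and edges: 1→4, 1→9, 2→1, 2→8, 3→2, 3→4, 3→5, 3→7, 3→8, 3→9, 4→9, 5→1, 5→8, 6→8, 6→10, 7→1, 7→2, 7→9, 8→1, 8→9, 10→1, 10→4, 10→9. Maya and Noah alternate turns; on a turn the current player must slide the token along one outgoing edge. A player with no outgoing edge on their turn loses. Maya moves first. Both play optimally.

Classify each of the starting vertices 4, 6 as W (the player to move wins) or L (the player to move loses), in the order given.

Compute win/loss labels from the base case upward. A position with no move is L. Any other position is W if it can reach an L in one move, else L.
Every edge goes from a vertex to one that appears earlier in the order 9, 4, 1, 10, 8, 5, 2, 6, 7, 3, so processing vertices in that order labels each vertex after all of its successors.
9: no outgoing edge → L
4: W (go to 9, an L position)
1: W (go to 9, an L position)
10: W (go to 9, an L position)
8: W (go to 9, an L position)
5: L (options 8(W), 1(W) are all W)
2: L (options 8(W), 1(W) are all W)
6: L (options 8(W), 10(W) are all W)
7: W (go to 2, an L position)
3: W (go to 2, an L position)

4: W, 6: L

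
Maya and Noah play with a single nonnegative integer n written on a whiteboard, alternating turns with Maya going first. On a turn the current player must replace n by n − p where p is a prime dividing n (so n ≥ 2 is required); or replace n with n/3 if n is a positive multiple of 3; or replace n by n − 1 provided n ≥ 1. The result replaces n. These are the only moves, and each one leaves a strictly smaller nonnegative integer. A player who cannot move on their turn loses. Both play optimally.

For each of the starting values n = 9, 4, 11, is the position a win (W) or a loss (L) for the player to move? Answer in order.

Build the W/L table. Terminal = L. A non-terminal position is W if it has a move to some L; otherwise it is L.
n=0: no move → L
n=1: reaches L-position 0 → W
n=2: reaches L-position 0 → W
n=3: reaches L-position 0 → W
n=4: only reaches 2(W), 3(W), all W → L
n=5: reaches L-position 0 → W
n=6: reaches L-position 4 → W
n=7: reaches L-position 0 → W
n=8: only reaches 6(W), 7(W), all W → L
n=9: reaches L-position 8 → W
n=10: reaches L-position 8 → W
n=11: reaches L-position 0 → W

9: W, 4: L, 11: W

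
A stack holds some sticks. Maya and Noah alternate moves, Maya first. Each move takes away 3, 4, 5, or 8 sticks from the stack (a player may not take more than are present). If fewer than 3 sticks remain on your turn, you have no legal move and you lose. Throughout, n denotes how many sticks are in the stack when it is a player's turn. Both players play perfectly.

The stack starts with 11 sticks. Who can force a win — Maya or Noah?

Build the W/L table. Terminal = L. A non-terminal position is W if it has a move to some L; otherwise it is L.
n=0: no move → L
n=1: no move → L
n=2: no move → L
n=3: W (go to 0, an L position)
n=4: W (go to 1, an L position)
n=5: W (go to 2, an L position)
n=6: W (go to 2, an L position)
n=7: W (go to 2, an L position)
n=8: W (go to 0, an L position)
n=9: W (go to 1, an L position)
n=10: W (go to 2, an L position)
n=11: L (options 8(W), 7(W), 6(W), 3(W) are all W)
The starting position 11 is L: whatever Maya does, the opponent receives a W position.

Noah wins.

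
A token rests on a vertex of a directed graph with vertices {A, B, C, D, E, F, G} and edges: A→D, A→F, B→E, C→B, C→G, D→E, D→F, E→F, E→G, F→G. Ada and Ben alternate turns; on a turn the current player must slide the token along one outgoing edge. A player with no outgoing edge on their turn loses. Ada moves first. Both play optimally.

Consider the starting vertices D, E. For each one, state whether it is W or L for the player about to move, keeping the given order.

D: L, E: W

Classify positions by backward induction: terminal positions (no move available) are L. From any other position, the mover wins iff some move reaches an L.
Every edge goes from a vertex to one that appears earlier in the order G, F, E, D, B, A, C, so processing vertices in that order labels each vertex after all of its successors.
G: no outgoing edge → L
F: can move to G, which is L ⇒ W
E: can move to G, which is L ⇒ W
D: moves to E(W), F(W); every one is W ⇒ L
B: the only move is to E(W), a W ⇒ L
A: can move to D, which is L ⇒ W
C: can move to B, which is L ⇒ W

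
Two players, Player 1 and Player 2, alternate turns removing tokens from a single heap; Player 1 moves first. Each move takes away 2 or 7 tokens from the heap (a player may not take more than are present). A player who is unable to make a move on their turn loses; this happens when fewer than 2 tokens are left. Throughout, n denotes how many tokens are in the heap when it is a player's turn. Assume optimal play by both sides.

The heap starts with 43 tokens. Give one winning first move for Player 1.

Remove 2, leaving 41.

Work bottom-up. With no move the player to move loses. Otherwise the position is W if at least one move leads to an L position for the opponent, and L if every move leads to a W.
n=0: no move → L
n=1: no move → L
n=2: W (go to 0, an L position)
n=3: W (go to 1, an L position)
n=4: L (sole option 2(W) is W)
n=5: L (sole option 3(W) is W)
n=6: W (go to 4, an L position)
n=7: W (go to 5, an L position)
n=8: W (go to 1, an L position)
n=9: L (options 7(W), 2(W) are all W)
n=10: L (options 8(W), 3(W) are all W)
n=11: W (go to 9, an L position)
n=12: W (go to 10, an L position)
n=13: L (options 11(W), 6(W) are all W)
n=14: L (options 12(W), 7(W) are all W)
n=15: W (go to 13, an L position)
n=16: W (go to 14, an L position)
n=17: W (go to 10, an L position)
n=18: L (options 16(W), 11(W) are all W)
n=19: L (options 17(W), 12(W) are all W)
n=20: W (go to 18, an L position)
n=21: W (go to 19, an L position)
n=22: L (options 20(W), 15(W) are all W)
n=23: L (options 21(W), 16(W) are all W)
n=24: W (go to 22, an L position)
n=25: W (go to 23, an L position)
n=26: W (go to 19, an L position)
n=27: L (options 25(W), 20(W) are all W)
n=28: L (options 26(W), 21(W) are all W)
n=29: W (go to 27, an L position)
n=30: W (go to 28, an L position)
n=31: L (options 29(W), 24(W) are all W)
n=32: L (options 30(W), 25(W) are all W)
n=33: W (go to 31, an L position)
n=34: W (go to 32, an L position)
n=35: W (go to 28, an L position)
n=36: L (options 34(W), 29(W) are all W)
n=37: L (options 35(W), 30(W) are all W)
n=38: W (go to 36, an L position)
n=39: W (go to 37, an L position)
n=40: L (options 38(W), 33(W) are all W)
n=41: L (options 39(W), 34(W) are all W)
n=42: W (go to 40, an L position)
n=43: W (go to 41, an L position)
From 43, the L positions reachable in one move are: 41, 36. Any move reaching one of these is winning.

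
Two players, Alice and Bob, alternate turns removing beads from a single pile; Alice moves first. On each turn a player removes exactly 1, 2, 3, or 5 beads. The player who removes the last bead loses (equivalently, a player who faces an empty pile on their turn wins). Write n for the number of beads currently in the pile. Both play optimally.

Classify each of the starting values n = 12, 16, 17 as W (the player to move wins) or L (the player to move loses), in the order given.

12: W, 16: W, 17: L

Classify positions by backward induction: terminal positions (no move available) are W. From any other position, the mover wins iff some move reaches an L.
n=0: no move; the opponent has just taken the last bead and therefore loses → W
n=1: →0(W) only, which is W, so L
n=2: →1(L), so W
n=3: →1(L), so W
n=4: →1(L), so W
n=5: →4(W), 3(W), 2(W), 0(W) — all W, so L
n=6: →5(L), so W
n=7: →5(L), so W
n=8: →5(L), so W
n=9: →8(W), 7(W), 6(W), 4(W) — all W, so L
n=10: →9(L), so W
n=11: →9(L), so W
n=12: →9(L), so W
n=13: →12(W), 11(W), 10(W), 8(W) — all W, so L
n=14: →13(L), so W
n=15: →13(L), so W
n=16: →13(L), so W
n=17: →16(W), 15(W), 14(W), 12(W) — all W, so L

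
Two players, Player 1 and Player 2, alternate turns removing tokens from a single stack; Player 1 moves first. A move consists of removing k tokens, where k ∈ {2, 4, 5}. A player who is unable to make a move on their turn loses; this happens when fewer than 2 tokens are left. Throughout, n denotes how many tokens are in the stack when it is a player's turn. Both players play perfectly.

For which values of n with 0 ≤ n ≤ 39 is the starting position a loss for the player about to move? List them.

0, 1, 7, 8, 14, 15, 21, 22, 28, 29, 35, 36

Classify positions by backward induction: terminal positions (no move available) are L. From any other position, the mover wins iff some move reaches an L.
n=0: no move → L
n=1: no move → L
n=2: can move to 0, which is L ⇒ W
n=3: can move to 1, which is L ⇒ W
n=4: can move to 0, which is L ⇒ W
n=5: can move to 1, which is L ⇒ W
n=6: can move to 1, which is L ⇒ W
n=7: moves to 5(W), 3(W), 2(W); every one is W ⇒ L
n=8: moves to 6(W), 4(W), 3(W); every one is W ⇒ L
n=9: can move to 7, which is L ⇒ W
n=10: can move to 8, which is L ⇒ W
n=11: can move to 7, which is L ⇒ W
n=12: can move to 8, which is L ⇒ W
n=13: can move to 8, which is L ⇒ W
n=14: moves to 12(W), 10(W), 9(W); every one is W ⇒ L
n=15: moves to 13(W), 11(W), 10(W); every one is W ⇒ L
n=16: can move to 14, which is L ⇒ W
n=17: can move to 15, which is L ⇒ W
n=18: can move to 14, which is L ⇒ W
n=19: can move to 15, which is L ⇒ W
n=20: can move to 15, which is L ⇒ W
n=21: moves to 19(W), 17(W), 16(W); every one is W ⇒ L
n=22: moves to 20(W), 18(W), 17(W); every one is W ⇒ L
n=23: can move to 21, which is L ⇒ W
n=24: can move to 22, which is L ⇒ W
n=25: can move to 21, which is L ⇒ W
n=26: can move to 22, which is L ⇒ W
n=27: can move to 22, which is L ⇒ W
n=28: moves to 26(W), 24(W), 23(W); every one is W ⇒ L
n=29: moves to 27(W), 25(W), 24(W); every one is W ⇒ L
n=30: can move to 28, which is L ⇒ W
n=31: can move to 29, which is L ⇒ W
n=32: can move to 28, which is L ⇒ W
n=33: can move to 29, which is L ⇒ W
n=34: can move to 29, which is L ⇒ W
n=35: moves to 33(W), 31(W), 30(W); every one is W ⇒ L
n=36: moves to 34(W), 32(W), 31(W); every one is W ⇒ L
n=37: can move to 35, which is L ⇒ W
n=38: can move to 36, which is L ⇒ W
n=39: can move to 35, which is L ⇒ W
Reading off the rows marked L gives the requested list; there are 12 such values of n.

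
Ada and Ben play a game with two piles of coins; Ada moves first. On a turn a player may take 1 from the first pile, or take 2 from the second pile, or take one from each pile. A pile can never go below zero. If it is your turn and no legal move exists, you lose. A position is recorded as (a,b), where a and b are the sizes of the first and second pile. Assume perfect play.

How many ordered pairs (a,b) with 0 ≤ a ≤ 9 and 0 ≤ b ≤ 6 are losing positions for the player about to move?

Build the W/L table. Terminal = L. A non-terminal position is W if it has a move to some L; otherwise it is L.
Every move lowers a or b (never raises either), so fill the grid row by row in increasing a, and left to right within a row: each cell's successors are then already labelled.
      b=0  b=1  b=2  b=3  b=4  b=5  b=6
a=0:    L    L    W    W    L    L    W
a=1:    W    W    W    L    W    W    W
a=2:    L    L    W    W    W    L    L
a=3:    W    W    W    L    L    W    W
a=4:    L    L    W    W    W    W    L
a=5:    W    W    W    L    L    W    W
a=6:    L    L    W    W    W    W    L
a=7:    W    W    W    L    L    W    W
a=8:    L    L    W    W    W    W    L
a=9:    W    W    W    L    L    W    W
Cells with no legal move (terminal, hence L): (0,0), (0,1).
The remaining L cells, each justified by listing all of its moves:
(0,4): →(0,2)(W) only, which is W, so L
(0,5): →(0,3)(W) only, which is W, so L
(1,3): →(0,3)(W), (1,1)(W), (0,2)(W) — all W, so L
(2,0): →(1,0)(W) only, which is W, so L
(2,1): →(1,1)(W), (1,0)(W) — all W, so L
(2,5): →(1,5)(W), (2,3)(W), (1,4)(W) — all W, so L
(2,6): →(1,6)(W), (2,4)(W), (1,5)(W) — all W, so L
(3,3): →(2,3)(W), (3,1)(W), (2,2)(W) — all W, so L
(3,4): →(2,4)(W), (3,2)(W), (2,3)(W) — all W, so L
(4,0): →(3,0)(W) only, which is W, so L
(4,1): →(3,1)(W), (3,0)(W) — all W, so L
(4,6): →(3,6)(W), (4,4)(W), (3,5)(W) — all W, so L
(5,3): →(4,3)(W), (5,1)(W), (4,2)(W) — all W, so L
(5,4): →(4,4)(W), (5,2)(W), (4,3)(W) — all W, so L
(6,0): →(5,0)(W) only, which is W, so L
(6,1): →(5,1)(W), (5,0)(W) — all W, so L
(6,6): →(5,6)(W), (6,4)(W), (5,5)(W) — all W, so L
(7,3): →(6,3)(W), (7,1)(W), (6,2)(W) — all W, so L
(7,4): →(6,4)(W), (7,2)(W), (6,3)(W) — all W, so L
(8,0): →(7,0)(W) only, which is W, so L
(8,1): →(7,1)(W), (7,0)(W) — all W, so L
(8,6): →(7,6)(W), (8,4)(W), (7,5)(W) — all W, so L
(9,3): →(8,3)(W), (9,1)(W), (8,2)(W) — all W, so L
(9,4): →(8,4)(W), (9,2)(W), (8,3)(W) — all W, so L
Every other cell has at least one move into one of the L cells above, so it is W.
L cells per row: a=0: 4, a=1: 1, a=2: 4, a=3: 2, a=4: 3, a=5: 2, a=6: 3, a=7: 2, a=8: 3, a=9: 2; total 26.

26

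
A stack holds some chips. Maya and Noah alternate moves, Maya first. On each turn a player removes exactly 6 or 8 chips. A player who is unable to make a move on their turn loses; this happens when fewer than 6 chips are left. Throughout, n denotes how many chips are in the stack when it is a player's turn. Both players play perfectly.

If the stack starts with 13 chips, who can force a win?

Build the W/L table. Terminal = L. A non-terminal position is W if it has a move to some L; otherwise it is L.
n=0: no move → L
n=1: no move → L
n=2: no move → L
n=3: no move → L
n=4: no move → L
n=5: no move → L
n=6: can move to 0, which is L ⇒ W
n=7: can move to 1, which is L ⇒ W
n=8: can move to 2, which is L ⇒ W
n=9: can move to 3, which is L ⇒ W
n=10: can move to 4, which is L ⇒ W
n=11: can move to 5, which is L ⇒ W
n=12: can move to 4, which is L ⇒ W
n=13: can move to 5, which is L ⇒ W
From 13 Maya can remove 8, leaving 5, reaching an L position.

Maya wins.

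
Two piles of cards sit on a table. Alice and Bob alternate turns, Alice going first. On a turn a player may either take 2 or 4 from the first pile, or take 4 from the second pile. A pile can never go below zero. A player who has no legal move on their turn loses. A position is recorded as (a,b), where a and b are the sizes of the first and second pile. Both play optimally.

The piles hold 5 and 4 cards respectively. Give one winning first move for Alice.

Move to (3,4).

Build the W/L table. Terminal = L. A non-terminal position is W if it has a move to some L; otherwise it is L.
No move ever increases a pile, so every position that can arise here has a ≤ 5 and b ≤ 4; it is enough to label the cells with 0 ≤ a ≤ 5 and 0 ≤ b ≤ 4.
Every move lowers a or b (never raises either), so fill the grid row by row in increasing a, and left to right within a row: each cell's successors are then already labelled.
      b=0  b=1  b=2  b=3  b=4
a=0:    L    L    L    L    W
a=1:    L    L    L    L    W
a=2:    W    W    W    W    L
a=3:    W    W    W    W    L
a=4:    W    W    W    W    W
a=5:    W    W    W    W    W
Cells with no legal move (terminal, hence L): (0,0), (0,1), (0,2), (0,3), (1,0), (1,1), (1,2), (1,3).
The remaining L cells, each justified by listing all of its moves:
(2,4): only reaches (0,4)(W), (2,0)(W), all W → L
(3,4): only reaches (1,4)(W), (3,0)(W), all W → L
Every other cell has at least one move into one of the L cells above, so it is W.
From (5,4), the L positions reachable in one move are: (3,4).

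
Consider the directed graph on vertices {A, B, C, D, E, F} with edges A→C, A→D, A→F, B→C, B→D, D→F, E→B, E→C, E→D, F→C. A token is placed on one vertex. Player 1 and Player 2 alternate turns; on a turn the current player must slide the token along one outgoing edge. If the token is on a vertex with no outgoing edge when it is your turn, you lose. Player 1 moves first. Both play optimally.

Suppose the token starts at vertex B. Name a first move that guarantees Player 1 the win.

Label each position W (a win for the player to move) or L (a loss). A position with no legal move is L; any other position is W exactly when some move reaches an L, and L when every move reaches a W.
Every edge goes from a vertex to one that appears earlier in the order C, F, D, B, A, E, so processing vertices in that order labels each vertex after all of its successors.
C: no outgoing edge → L
F: W (go to C, an L position)
D: L (sole option F(W) is W)
B: W (go to D, an L position)
A: W (go to D, an L position)
E: W (go to D, an L position)
From B, the L positions reachable in one move are: D, C. Any move reaching one of these is winning.

Move to D.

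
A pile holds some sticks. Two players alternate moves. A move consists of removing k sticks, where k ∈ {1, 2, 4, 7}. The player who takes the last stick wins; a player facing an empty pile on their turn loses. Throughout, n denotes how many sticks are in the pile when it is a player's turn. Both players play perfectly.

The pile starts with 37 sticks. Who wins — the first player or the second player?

Label each position W (a win for the player to move) or L (a loss). A position with no legal move is L; any other position is W exactly when some move reaches an L, and L when every move reaches a W.
n=0: no move → L
n=1: reaches L-position 0 → W
n=2: reaches L-position 0 → W
n=3: only reaches 2(W), 1(W), all W → L
n=4: reaches L-position 3 → W
n=5: reaches L-position 3 → W
n=6: only reaches 5(W), 4(W), 2(W), all W → L
n=7: reaches L-position 6 → W
n=8: reaches L-position 6 → W
n=9: only reaches 8(W), 7(W), 5(W), 2(W), all W → L
n=10: reaches L-position 9 → W
n=11: reaches L-position 9 → W
n=12: only reaches 11(W), 10(W), 8(W), 5(W), all W → L
n=13: reaches L-position 12 → W
n=14: reaches L-position 12 → W
n=15: only reaches 14(W), 13(W), 11(W), 8(W), all W → L
n=16: reaches L-position 15 → W
n=17: reaches L-position 15 → W
n=18: only reaches 17(W), 16(W), 14(W), 11(W), all W → L
n=19: reaches L-position 18 → W
n=20: reaches L-position 18 → W
n=21: only reaches 20(W), 19(W), 17(W), 14(W), all W → L
n=22: reaches L-position 21 → W
n=23: reaches L-position 21 → W
n=24: only reaches 23(W), 22(W), 20(W), 17(W), all W → L
n=25: reaches L-position 24 → W
n=26: reaches L-position 24 → W
n=27: only reaches 26(W), 25(W), 23(W), 20(W), all W → L
n=28: reaches L-position 27 → W
n=29: reaches L-position 27 → W
n=30: only reaches 29(W), 28(W), 26(W), 23(W), all W → L
n=31: reaches L-position 30 → W
n=32: reaches L-position 30 → W
n=33: only reaches 32(W), 31(W), 29(W), 26(W), all W → L
n=34: reaches L-position 33 → W
n=35: reaches L-position 33 → W
n=36: only reaches 35(W), 34(W), 32(W), 29(W), all W → L
n=37: reaches L-position 36 → W
From 37 the player to move can remove 1, leaving 36, reaching an L position.

The first player wins.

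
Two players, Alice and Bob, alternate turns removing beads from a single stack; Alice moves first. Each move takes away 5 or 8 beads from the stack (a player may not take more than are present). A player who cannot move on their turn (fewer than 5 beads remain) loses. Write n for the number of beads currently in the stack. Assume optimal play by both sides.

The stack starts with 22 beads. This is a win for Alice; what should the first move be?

Use the standard recursion: the mover loses at a terminal position; elsewhere, the mover wins exactly when some move hands the opponent an L position.
n=0: no move → L
n=1: no move → L
n=2: no move → L
n=3: no move → L
n=4: no move → L
n=5: W (go to 0, an L position)
n=6: W (go to 1, an L position)
n=7: W (go to 2, an L position)
n=8: W (go to 3, an L position)
n=9: W (go to 4, an L position)
n=10: W (go to 2, an L position)
n=11: W (go to 3, an L position)
n=12: W (go to 4, an L position)
n=13: L (options 8(W), 5(W) are all W)
n=14: L (options 9(W), 6(W) are all W)
n=15: L (options 10(W), 7(W) are all W)
n=16: L (options 11(W), 8(W) are all W)
n=17: L (options 12(W), 9(W) are all W)
n=18: W (go to 13, an L position)
n=19: W (go to 14, an L position)
n=20: W (go to 15, an L position)
n=21: W (go to 16, an L position)
n=22: W (go to 17, an L position)
From 22, the L positions reachable in one move are: 17, 14. Any move reaching one of these is winning.

Remove 5, leaving 17.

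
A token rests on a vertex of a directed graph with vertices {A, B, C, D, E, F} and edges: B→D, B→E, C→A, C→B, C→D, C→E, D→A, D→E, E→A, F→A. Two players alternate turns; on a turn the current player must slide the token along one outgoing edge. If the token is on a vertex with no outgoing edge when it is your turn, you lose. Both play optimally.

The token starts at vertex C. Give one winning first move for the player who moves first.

Compute win/loss labels from the base case upward. A position with no move is L. Any other position is W if it can reach an L in one move, else L.
Every edge goes from a vertex to one that appears earlier in the order A, E, D, B, F, C, so processing vertices in that order labels each vertex after all of its successors.
A: no outgoing edge → L
E: can move to A, which is L ⇒ W
D: can move to A, which is L ⇒ W
B: moves to D(W), E(W); every one is W ⇒ L
F: can move to A, which is L ⇒ W
C: can move to B, which is L ⇒ W
From C, the L positions reachable in one move are: B, A. Any move reaching one of these is winning.

Move to B.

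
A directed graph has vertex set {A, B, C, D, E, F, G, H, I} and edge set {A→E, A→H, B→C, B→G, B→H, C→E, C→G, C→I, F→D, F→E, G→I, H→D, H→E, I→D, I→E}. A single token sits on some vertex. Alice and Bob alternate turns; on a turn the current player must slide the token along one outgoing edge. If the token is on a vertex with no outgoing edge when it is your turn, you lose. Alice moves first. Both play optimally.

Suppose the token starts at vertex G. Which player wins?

Build the W/L table. Terminal = L. A non-terminal position is W if it has a move to some L; otherwise it is L.
Every edge goes from a vertex to one that appears earlier in the order E, D, I, G, C, F, H, B, A, so processing vertices in that order labels each vertex after all of its successors.
E: no outgoing edge → L
D: no outgoing edge → L
I: can move to D, which is L ⇒ W
G: the only move is to I(W), a W ⇒ L
C: can move to G, which is L ⇒ W
F: can move to D, which is L ⇒ W
H: can move to D, which is L ⇒ W
B: can move to G, which is L ⇒ W
A: can move to E, which is L ⇒ W
Every move from G reaches a W position, so the mover loses.

Bob wins.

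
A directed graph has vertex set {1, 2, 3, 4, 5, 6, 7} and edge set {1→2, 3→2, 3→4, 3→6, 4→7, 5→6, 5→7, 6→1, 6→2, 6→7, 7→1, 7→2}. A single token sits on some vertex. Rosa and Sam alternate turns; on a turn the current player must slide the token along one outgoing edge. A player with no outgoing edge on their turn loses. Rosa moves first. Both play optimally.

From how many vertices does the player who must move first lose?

3

Compute win/loss labels from the base case upward. A position with no move is L. Any other position is W if it can reach an L in one move, else L.
Every edge goes from a vertex to one that appears earlier in the order 2, 1, 7, 6, 5, 4, 3, so processing vertices in that order labels each vertex after all of its successors.
2: no outgoing edge → L
1: reaches L-position 2 → W
7: reaches L-position 2 → W
6: reaches L-position 2 → W
5: only reaches 6(W), 7(W), all W → L
4: only reaches 7(W), which is W → L
3: reaches L-position 4 → W
The L vertices are 2, 4, 5; that is 3 in all.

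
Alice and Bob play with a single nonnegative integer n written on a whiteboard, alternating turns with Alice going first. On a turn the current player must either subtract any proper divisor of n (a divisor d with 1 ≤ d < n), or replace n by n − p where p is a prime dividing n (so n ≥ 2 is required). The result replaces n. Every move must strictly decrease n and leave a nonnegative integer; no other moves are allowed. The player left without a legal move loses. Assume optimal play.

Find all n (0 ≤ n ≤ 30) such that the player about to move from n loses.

0, 1, 4, 9, 14, 20, 26

Build the W/L table. Terminal = L. A non-terminal position is W if it has a move to some L; otherwise it is L.
n=0: no move → L
n=1: no move → L
n=2: reaches L-position 0 → W
n=3: reaches L-position 0 → W
n=4: only reaches 2(W), 3(W), all W → L
n=5: reaches L-position 0 → W
n=6: reaches L-position 4 → W
n=7: reaches L-position 0 → W
n=8: reaches L-position 4 → W
n=9: only reaches 6(W), 8(W), all W → L
n=10: reaches L-position 9 → W
n=11: reaches L-position 0 → W
n=12: reaches L-position 9 → W
n=13: reaches L-position 0 → W
n=14: only reaches 7(W), 12(W), 13(W), all W → L
n=15: reaches L-position 14 → W
n=16: reaches L-position 14 → W
n=17: reaches L-position 0 → W
n=18: reaches L-position 9 → W
n=19: reaches L-position 0 → W
n=20: only reaches 10(W), 15(W), 16(W), 18(W), 19(W), all W → L
n=21: reaches L-position 14 → W
n=22: reaches L-position 20 → W
n=23: reaches L-position 0 → W
n=24: reaches L-position 20 → W
n=25: reaches L-position 20 → W
n=26: only reaches 13(W), 24(W), 25(W), all W → L
n=27: reaches L-position 26 → W
n=28: reaches L-position 14 → W
n=29: reaches L-position 0 → W
n=30: reaches L-position 20 → W
The losing starting values of n are exactly the entries labelled L in this table (7 of them).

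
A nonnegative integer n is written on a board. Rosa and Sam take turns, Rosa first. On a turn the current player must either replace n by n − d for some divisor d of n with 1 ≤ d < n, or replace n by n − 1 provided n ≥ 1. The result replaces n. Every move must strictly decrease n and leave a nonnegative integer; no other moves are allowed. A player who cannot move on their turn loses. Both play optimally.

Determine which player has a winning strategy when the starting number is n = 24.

Build the W/L table. Terminal = L. A non-terminal position is W if it has a move to some L; otherwise it is L.
n=0: no move → L
n=1: →0(L), so W
n=2: →1(W) only, which is W, so L
n=3: →2(L), so W
n=4: →2(L), so W
n=5: →4(W) only, which is W, so L
n=6: →5(L), so W
n=7: →6(W) only, which is W, so L
n=8: →7(L), so W
n=9: →6(W), 8(W) — all W, so L
n=10: →5(L), so W
n=11: →10(W) only, which is W, so L
n=12: →9(L), so W
n=13: →12(W) only, which is W, so L
n=14: →7(L), so W
n=15: →10(W), 12(W), 14(W) — all W, so L
n=16: →15(L), so W
n=17: →16(W) only, which is W, so L
n=18: →9(L), so W
n=19: →18(W) only, which is W, so L
n=20: →15(L), so W
n=21: →14(W), 18(W), 20(W) — all W, so L
n=22: →11(L), so W
n=23: →22(W) only, which is W, so L
n=24: →21(L), so W
From 24 Rosa can move to 21, reaching an L position.

Rosa wins.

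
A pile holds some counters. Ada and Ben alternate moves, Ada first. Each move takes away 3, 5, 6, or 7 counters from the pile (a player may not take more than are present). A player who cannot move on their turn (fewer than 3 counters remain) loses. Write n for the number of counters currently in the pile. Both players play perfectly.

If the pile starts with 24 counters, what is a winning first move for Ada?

Use the standard recursion: the mover loses at a terminal position; elsewhere, the mover wins exactly when some move hands the opponent an L position.
n=0: no move → L
n=1: no move → L
n=2: no move → L
n=3: →0(L), so W
n=4: →1(L), so W
n=5: →2(L), so W
n=6: →1(L), so W
n=7: →2(L), so W
n=8: →2(L), so W
n=9: →2(L), so W
n=10: →7(W), 5(W), 4(W), 3(W) — all W, so L
n=11: →8(W), 6(W), 5(W), 4(W) — all W, so L
n=12: →9(W), 7(W), 6(W), 5(W) — all W, so L
n=13: →10(L), so W
n=14: →11(L), so W
n=15: →12(L), so W
n=16: →11(L), so W
n=17: →12(L), so W
n=18: →12(L), so W
n=19: →12(L), so W
n=20: →17(W), 15(W), 14(W), 13(W) — all W, so L
n=21: →18(W), 16(W), 15(W), 14(W) — all W, so L
n=22: →19(W), 17(W), 16(W), 15(W) — all W, so L
n=23: →20(L), so W
n=24: →21(L), so W
From 24, the L positions reachable in one move are: 21.

Remove 3, leaving 21.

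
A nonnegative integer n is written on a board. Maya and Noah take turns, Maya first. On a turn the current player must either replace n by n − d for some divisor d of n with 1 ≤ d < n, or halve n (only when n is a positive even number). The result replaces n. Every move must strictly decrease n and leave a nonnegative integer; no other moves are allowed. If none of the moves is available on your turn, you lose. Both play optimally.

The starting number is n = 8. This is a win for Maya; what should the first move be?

Work bottom-up. With no move the player to move loses. Otherwise the position is W if at least one move leads to an L position for the opponent, and L if every move leads to a W.
n=0: no move → L
n=1: no move → L
n=2: can move to 1, which is L ⇒ W
n=3: the only move is to 2(W), a W ⇒ L
n=4: can move to 3, which is L ⇒ W
n=5: the only move is to 4(W), a W ⇒ L
n=6: can move to 3, which is L ⇒ W
n=7: the only move is to 6(W), a W ⇒ L
n=8: can move to 7, which is L ⇒ W
From 8, the L positions reachable in one move are: 7.

Move to 7.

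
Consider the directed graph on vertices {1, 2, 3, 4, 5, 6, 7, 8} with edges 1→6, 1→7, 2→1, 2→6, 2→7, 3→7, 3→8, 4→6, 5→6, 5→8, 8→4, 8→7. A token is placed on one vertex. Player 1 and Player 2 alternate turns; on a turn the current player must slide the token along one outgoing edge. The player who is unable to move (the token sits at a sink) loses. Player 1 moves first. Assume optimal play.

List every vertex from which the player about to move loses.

Label each position W (a win for the player to move) or L (a loss). A position with no legal move is L; any other position is W exactly when some move reaches an L, and L when every move reaches a W.
Every edge goes from a vertex to one that appears earlier in the order 6, 7, 4, 8, 1, 2, 5, 3, so processing vertices in that order labels each vertex after all of its successors.
6: no outgoing edge → L
7: no outgoing edge → L
4: W (go to 6, an L position)
8: W (go to 7, an L position)
1: W (go to 7, an L position)
2: W (go to 7, an L position)
5: W (go to 6, an L position)
3: W (go to 7, an L position)
The losing starting vertices are exactly the entries labelled L in this table (2 of them).

6, 7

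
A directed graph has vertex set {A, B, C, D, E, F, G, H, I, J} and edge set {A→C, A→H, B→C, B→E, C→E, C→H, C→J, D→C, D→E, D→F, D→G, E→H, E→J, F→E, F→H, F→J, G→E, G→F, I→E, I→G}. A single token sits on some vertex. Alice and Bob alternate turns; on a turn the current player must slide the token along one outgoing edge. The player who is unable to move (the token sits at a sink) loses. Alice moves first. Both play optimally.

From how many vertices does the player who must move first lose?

Build the W/L table. Terminal = L. A non-terminal position is W if it has a move to some L; otherwise it is L.
Every edge goes from a vertex to one that appears earlier in the order J, H, E, C, F, G, A, B, I, D, so processing vertices in that order labels each vertex after all of its successors.
J: no outgoing edge → L
H: no outgoing edge → L
E: →H(L), so W
C: →H(L), so W
F: →H(L), so W
G: →F(W), E(W) — all W, so L
A: →H(L), so W
B: →C(W), E(W) — all W, so L
I: →G(L), so W
D: →G(L), so W
The L vertices are B, G, H, J; that is 4 in all.

4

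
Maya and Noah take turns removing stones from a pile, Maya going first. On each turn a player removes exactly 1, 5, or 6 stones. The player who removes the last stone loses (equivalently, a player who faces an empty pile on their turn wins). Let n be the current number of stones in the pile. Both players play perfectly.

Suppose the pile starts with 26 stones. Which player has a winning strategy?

Maya wins.

Classify positions by backward induction: terminal positions (no move available) are W. From any other position, the mover wins iff some move reaches an L.
n=0: no move; the opponent has just taken the last stone and therefore loses → W
n=1: the only move is to 0(W), a W ⇒ L
n=2: can move to 1, which is L ⇒ W
n=3: the only move is to 2(W), a W ⇒ L
n=4: can move to 3, which is L ⇒ W
n=5: moves to 4(W), 0(W); every one is W ⇒ L
n=6: can move to 5, which is L ⇒ W
n=7: can move to 1, which is L ⇒ W
n=8: can move to 3, which is L ⇒ W
n=9: can move to 3, which is L ⇒ W
n=10: can move to 5, which is L ⇒ W
n=11: can move to 5, which is L ⇒ W
n=12: moves to 11(W), 7(W), 6(W); every one is W ⇒ L
n=13: can move to 12, which is L ⇒ W
n=14: moves to 13(W), 9(W), 8(W); every one is W ⇒ L
n=15: can move to 14, which is L ⇒ W
n=16: moves to 15(W), 11(W), 10(W); every one is W ⇒ L
n=17: can move to 16, which is L ⇒ W
n=18: can move to 12, which is L ⇒ W
n=19: can move to 14, which is L ⇒ W
n=20: can move to 14, which is L ⇒ W
n=21: can move to 16, which is L ⇒ W
n=22: can move to 16, which is L ⇒ W
n=23: moves to 22(W), 18(W), 17(W); every one is W ⇒ L
n=24: can move to 23, which is L ⇒ W
n=25: moves to 24(W), 20(W), 19(W); every one is W ⇒ L
n=26: can move to 25, which is L ⇒ W
The starting position 26 is W: Maya should remove 1, leaving 25, handing over an L position.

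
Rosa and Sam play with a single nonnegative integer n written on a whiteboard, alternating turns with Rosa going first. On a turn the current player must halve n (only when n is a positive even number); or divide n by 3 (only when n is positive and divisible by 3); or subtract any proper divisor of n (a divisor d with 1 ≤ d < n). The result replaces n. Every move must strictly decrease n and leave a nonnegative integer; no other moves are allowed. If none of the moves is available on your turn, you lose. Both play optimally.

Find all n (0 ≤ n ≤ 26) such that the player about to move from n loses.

Use the standard recursion: the mover loses at a terminal position; elsewhere, the mover wins exactly when some move hands the opponent an L position.
n=0: no move → L
n=1: no move → L
n=2: W (go to 1, an L position)
n=3: W (go to 1, an L position)
n=4: L (options 2(W), 3(W) are all W)
n=5: W (go to 4, an L position)
n=6: W (go to 4, an L position)
n=7: L (sole option 6(W) is W)
n=8: W (go to 4, an L position)
n=9: L (options 3(W), 6(W), 8(W) are all W)
n=10: W (go to 9, an L position)
n=11: L (sole option 10(W) is W)
n=12: W (go to 4, an L position)
n=13: L (sole option 12(W) is W)
n=14: W (go to 7, an L position)
n=15: L (options 5(W), 10(W), 12(W), 14(W) are all W)
n=16: W (go to 15, an L position)
n=17: L (sole option 16(W) is W)
n=18: W (go to 9, an L position)
n=19: L (sole option 18(W) is W)
n=20: W (go to 15, an L position)
n=21: W (go to 7, an L position)
n=22: W (go to 11, an L position)
n=23: L (sole option 22(W) is W)
n=24: W (go to 23, an L position)
n=25: L (options 20(W), 24(W) are all W)
n=26: W (go to 13, an L position)
The losing starting values of n are exactly the entries labelled L in this table (12 of them).

0, 1, 4, 7, 9, 11, 13, 15, 17, 19, 23, 25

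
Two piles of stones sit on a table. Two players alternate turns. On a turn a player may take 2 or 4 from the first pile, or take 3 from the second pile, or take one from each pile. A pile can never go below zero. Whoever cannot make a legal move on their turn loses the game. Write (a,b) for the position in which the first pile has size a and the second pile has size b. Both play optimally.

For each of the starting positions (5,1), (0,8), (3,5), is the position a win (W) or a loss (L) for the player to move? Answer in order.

(5,1): W, (0,8): L, (3,5): W

Classify positions by backward induction: terminal positions (no move available) are L. From any other position, the mover wins iff some move reaches an L.
No move ever increases a pile, so every position that can arise here has a ≤ 5 and b ≤ 8; it is enough to label the cells with 0 ≤ a ≤ 5 and 0 ≤ b ≤ 8.
Every move lowers a or b (never raises either), so fill the grid row by row in increasing a, and left to right within a row: each cell's successors are then already labelled.
      b=0  b=1  b=2  b=3  b=4  b=5  b=6  b=7  b=8
a=0:    L    L    L    W    W    W    L    L    L
a=1:    L    W    W    W    L    L    L    W    W
a=2:    W    W    W    L    L    W    W    W    W
a=3:    W    L    L    L    W    W    W    L    L
a=4:    W    W    W    W    W    L    W    W    W
a=5:    W    W    W    W    W    W    W    W    W
Cells with no legal move (terminal, hence L): (0,0), (0,1), (0,2), (1,0).
The remaining L cells, each justified by listing all of its moves:
(0,6): L (sole option (0,3)(W) is W)
(0,7): L (sole option (0,4)(W) is W)
(0,8): L (sole option (0,5)(W) is W)
(1,4): L (options (1,1)(W), (0,3)(W) are all W)
(1,5): L (options (1,2)(W), (0,4)(W) are all W)
(1,6): L (options (1,3)(W), (0,5)(W) are all W)
(2,3): L (options (0,3)(W), (2,0)(W), (1,2)(W) are all W)
(2,4): L (options (0,4)(W), (2,1)(W), (1,3)(W) are all W)
(3,1): L (options (1,1)(W), (2,0)(W) are all W)
(3,2): L (options (1,2)(W), (2,1)(W) are all W)
(3,3): L (options (1,3)(W), (3,0)(W), (2,2)(W) are all W)
(3,7): L (options (1,7)(W), (3,4)(W), (2,6)(W) are all W)
(3,8): L (options (1,8)(W), (3,5)(W), (2,7)(W) are all W)
(4,5): L (options (2,5)(W), (0,5)(W), (4,2)(W), (3,4)(W) are all W)
Every other cell has at least one move into one of the L cells above, so it is W.
(5,1): the move to (3,1) reaches an L cell, so W
(0,8): one of the L cells justified above, so L
(3,5): the move to (1,5) reaches an L cell, so W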